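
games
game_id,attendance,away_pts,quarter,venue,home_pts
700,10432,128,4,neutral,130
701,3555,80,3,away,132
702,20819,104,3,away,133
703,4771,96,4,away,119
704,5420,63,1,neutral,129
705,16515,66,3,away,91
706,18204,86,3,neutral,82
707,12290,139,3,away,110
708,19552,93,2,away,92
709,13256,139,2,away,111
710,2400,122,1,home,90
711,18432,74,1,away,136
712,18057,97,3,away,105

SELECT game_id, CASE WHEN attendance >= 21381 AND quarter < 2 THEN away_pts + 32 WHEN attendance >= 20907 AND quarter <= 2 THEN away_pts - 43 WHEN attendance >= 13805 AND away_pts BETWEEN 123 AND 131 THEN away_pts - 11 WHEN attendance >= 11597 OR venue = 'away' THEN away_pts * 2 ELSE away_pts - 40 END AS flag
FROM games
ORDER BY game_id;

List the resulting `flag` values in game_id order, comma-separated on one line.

88, 160, 208, 192, 23, 132, 172, 278, 186, 278, 82, 148, 194

game_id=700: ELSE → 88
game_id=701: attendance >= 11597 OR venue = 'away' → 160
game_id=702: attendance >= 11597 OR venue = 'away' → 208
game_id=703: attendance >= 11597 OR venue = 'away' → 192
game_id=704: ELSE → 23
game_id=705: attendance >= 11597 OR venue = 'away' → 132
game_id=706: attendance >= 11597 OR venue = 'away' → 172
game_id=707: attendance >= 11597 OR venue = 'away' → 278
game_id=708: attendance >= 11597 OR venue = 'away' → 186
game_id=709: attendance >= 11597 OR venue = 'away' → 278
game_id=710: ELSE → 82
game_id=711: attendance >= 11597 OR venue = 'away' → 148
game_id=712: attendance >= 11597 OR venue = 'away' → 194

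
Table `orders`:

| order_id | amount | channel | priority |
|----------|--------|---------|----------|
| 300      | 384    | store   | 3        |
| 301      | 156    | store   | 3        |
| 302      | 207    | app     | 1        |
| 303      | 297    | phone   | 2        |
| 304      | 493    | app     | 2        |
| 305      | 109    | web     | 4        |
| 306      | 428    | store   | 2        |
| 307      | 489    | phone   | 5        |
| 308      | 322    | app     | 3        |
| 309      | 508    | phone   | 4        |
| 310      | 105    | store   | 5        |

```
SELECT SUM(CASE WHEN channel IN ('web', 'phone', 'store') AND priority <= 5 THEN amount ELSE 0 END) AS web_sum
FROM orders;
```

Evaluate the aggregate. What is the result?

2476

order_id=300: ✓ → 384
order_id=301: ✓ → 156
order_id=302: ✗
order_id=303: ✓ → 297
order_id=304: ✗
order_id=305: ✓ → 109
order_id=306: ✓ → 428
order_id=307: ✓ → 489
order_id=308: ✗
order_id=309: ✓ → 508
order_id=310: ✓ → 105
web_sum = 384 + 156 + 297 + 109 + 428 + 489 + 508 + 105 = 2476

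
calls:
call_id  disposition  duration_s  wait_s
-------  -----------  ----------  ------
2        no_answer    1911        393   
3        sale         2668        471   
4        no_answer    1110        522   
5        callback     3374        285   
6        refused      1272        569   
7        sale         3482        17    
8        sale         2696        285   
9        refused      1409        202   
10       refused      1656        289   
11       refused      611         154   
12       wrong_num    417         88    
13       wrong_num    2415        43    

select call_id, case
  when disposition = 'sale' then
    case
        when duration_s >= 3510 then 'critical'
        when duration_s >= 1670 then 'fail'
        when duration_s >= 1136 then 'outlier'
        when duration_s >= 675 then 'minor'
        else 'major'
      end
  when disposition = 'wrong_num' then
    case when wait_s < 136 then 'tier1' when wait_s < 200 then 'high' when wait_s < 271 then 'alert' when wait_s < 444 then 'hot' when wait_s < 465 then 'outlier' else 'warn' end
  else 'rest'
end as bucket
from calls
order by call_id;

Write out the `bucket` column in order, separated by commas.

call_id=2: disposition='no_answer' → outer ELSE → rest
call_id=3: disposition='sale' → inner[duration_s >= 1670] → fail
call_id=4: disposition='no_answer' → outer ELSE → rest
call_id=5: disposition='callback' → outer ELSE → rest
call_id=6: disposition='refused' → outer ELSE → rest
call_id=7: disposition='sale' → inner[duration_s >= 1670] → fail
call_id=8: disposition='sale' → inner[duration_s >= 1670] → fail
call_id=9: disposition='refused' → outer ELSE → rest
call_id=10: disposition='refused' → outer ELSE → rest
call_id=11: disposition='refused' → outer ELSE → rest
call_id=12: disposition='wrong_num' → inner[wait_s < 136] → tier1
call_id=13: disposition='wrong_num' → inner[wait_s < 136] → tier1

rest, fail, rest, rest, rest, fail, fail, rest, rest, rest, tier1, tier1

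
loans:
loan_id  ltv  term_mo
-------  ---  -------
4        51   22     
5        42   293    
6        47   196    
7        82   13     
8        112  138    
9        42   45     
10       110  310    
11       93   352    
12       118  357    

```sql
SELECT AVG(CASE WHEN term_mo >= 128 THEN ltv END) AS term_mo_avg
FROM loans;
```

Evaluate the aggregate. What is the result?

loan_id=4: ✗
loan_id=5: ✓ → 42
loan_id=6: ✓ → 47
loan_id=7: ✗
loan_id=8: ✓ → 112
loan_id=9: ✗
loan_id=10: ✓ → 110
loan_id=11: ✓ → 93
loan_id=12: ✓ → 118
term_mo_avg = (42 + 47 + 112 + 110 + 93 + 118) / 6 = 87

87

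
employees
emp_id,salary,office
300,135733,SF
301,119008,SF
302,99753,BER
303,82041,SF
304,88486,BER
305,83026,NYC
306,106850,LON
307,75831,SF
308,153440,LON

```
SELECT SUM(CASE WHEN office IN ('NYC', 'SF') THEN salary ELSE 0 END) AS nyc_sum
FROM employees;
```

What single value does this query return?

495639

emp_id=300: ✓ → 135733
emp_id=301: ✓ → 119008
emp_id=302: ✗
emp_id=303: ✓ → 82041
emp_id=304: ✗
emp_id=305: ✓ → 83026
emp_id=306: ✗
emp_id=307: ✓ → 75831
emp_id=308: ✗
nyc_sum = 135733 + 119008 + 82041 + 83026 + 75831 = 495639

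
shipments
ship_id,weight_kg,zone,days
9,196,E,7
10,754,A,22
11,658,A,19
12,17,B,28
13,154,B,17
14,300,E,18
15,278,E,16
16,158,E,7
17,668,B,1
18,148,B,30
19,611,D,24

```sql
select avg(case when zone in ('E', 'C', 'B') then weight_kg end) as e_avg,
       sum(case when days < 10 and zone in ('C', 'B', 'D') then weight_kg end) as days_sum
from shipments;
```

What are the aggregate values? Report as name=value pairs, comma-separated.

e_avg=239.875, days_sum=668

[e_avg: zone in ('E', 'C', 'B')]
ship_id=9: ✓ → 196
ship_id=10: ✗
ship_id=11: ✗
ship_id=12: ✓ → 17
ship_id=13: ✓ → 154
ship_id=14: ✓ → 300
ship_id=15: ✓ → 278
ship_id=16: ✓ → 158
ship_id=17: ✓ → 668
ship_id=18: ✓ → 148
ship_id=19: ✗
e_avg = (196 + 17 + 154 + 300 + 278 + 158 + 668 + 148) / 8 = 239.875
—
[days_sum: days < 10 and zone in ('C', 'B', 'D')]
ship_id=9: ✗
ship_id=10: ✗
ship_id=11: ✗
ship_id=12: ✗
ship_id=13: ✗
ship_id=14: ✗
ship_id=15: ✗
ship_id=16: ✗
ship_id=17: ✓ → 668
ship_id=18: ✗
ship_id=19: ✗
days_sum = 668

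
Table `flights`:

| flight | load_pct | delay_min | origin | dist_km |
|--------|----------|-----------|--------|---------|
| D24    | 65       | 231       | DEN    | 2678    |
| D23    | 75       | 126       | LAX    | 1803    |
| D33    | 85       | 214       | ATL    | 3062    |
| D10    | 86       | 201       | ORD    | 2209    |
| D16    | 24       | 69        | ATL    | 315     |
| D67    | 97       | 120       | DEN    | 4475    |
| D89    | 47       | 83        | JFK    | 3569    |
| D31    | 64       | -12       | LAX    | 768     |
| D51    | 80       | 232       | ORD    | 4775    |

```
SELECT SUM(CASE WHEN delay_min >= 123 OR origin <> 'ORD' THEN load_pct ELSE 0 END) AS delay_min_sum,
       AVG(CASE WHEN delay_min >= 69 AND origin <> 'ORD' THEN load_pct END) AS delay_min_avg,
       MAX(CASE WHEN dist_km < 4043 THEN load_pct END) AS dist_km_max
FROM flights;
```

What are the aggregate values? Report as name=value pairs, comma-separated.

delay_min_sum=623, delay_min_avg=65.5, dist_km_max=86

[delay_min_sum: delay_min >= 123 OR origin <> 'ORD']
flight=D24: ✓ → 65
flight=D23: ✓ → 75
flight=D33: ✓ → 85
flight=D10: ✓ → 86
flight=D16: ✓ → 24
flight=D67: ✓ → 97
flight=D89: ✓ → 47
flight=D31: ✓ → 64
flight=D51: ✓ → 80
delay_min_sum = 65 + 75 + 85 + 86 + 24 + 97 + 47 + 64 + 80 = 623
—
[delay_min_avg: delay_min >= 69 AND origin <> 'ORD']
flight=D24: ✓ → 65
flight=D23: ✓ → 75
flight=D33: ✓ → 85
flight=D10: ✗
flight=D16: ✓ → 24
flight=D67: ✓ → 97
flight=D89: ✓ → 47
flight=D31: ✗
flight=D51: ✗
delay_min_avg = (65 + 75 + 85 + 24 + 97 + 47) / 6 = 65.5
—
[dist_km_max: dist_km < 4043]
flight=D24: ✓ → 65
flight=D23: ✓ → 75
flight=D33: ✓ → 85
flight=D10: ✓ → 86
flight=D16: ✓ → 24
flight=D67: ✗
flight=D89: ✓ → 47
flight=D31: ✓ → 64
flight=D51: ✗
dist_km_max = MAX(65, 75, 85, 86, 24, 47, 64) = 86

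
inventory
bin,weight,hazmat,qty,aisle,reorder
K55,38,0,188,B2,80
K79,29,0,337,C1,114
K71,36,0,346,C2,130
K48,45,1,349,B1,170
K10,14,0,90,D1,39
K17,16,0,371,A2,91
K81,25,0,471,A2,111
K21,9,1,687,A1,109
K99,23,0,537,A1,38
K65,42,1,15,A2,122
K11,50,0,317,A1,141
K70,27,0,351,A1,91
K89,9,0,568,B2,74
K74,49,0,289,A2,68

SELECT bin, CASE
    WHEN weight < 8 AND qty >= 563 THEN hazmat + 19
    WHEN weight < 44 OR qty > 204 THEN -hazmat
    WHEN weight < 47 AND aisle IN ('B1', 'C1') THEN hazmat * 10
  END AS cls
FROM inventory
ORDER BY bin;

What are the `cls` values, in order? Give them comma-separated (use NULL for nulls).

bin=K10: weight < 44 OR qty > 204 → 0
bin=K11: weight < 44 OR qty > 204 → 0
bin=K17: weight < 44 OR qty > 204 → 0
bin=K21: weight < 44 OR qty > 204 → -1
bin=K48: weight < 44 OR qty > 204 → -1
bin=K55: weight < 44 OR qty > 204 → 0
bin=K65: weight < 44 OR qty > 204 → -1
bin=K70: weight < 44 OR qty > 204 → 0
bin=K71: weight < 44 OR qty > 204 → 0
bin=K74: weight < 44 OR qty > 204 → 0
bin=K79: weight < 44 OR qty > 204 → 0
bin=K81: weight < 44 OR qty > 204 → 0
bin=K89: weight < 44 OR qty > 204 → 0
bin=K99: weight < 44 OR qty > 204 → 0

0, 0, 0, -1, -1, 0, -1, 0, 0, 0, 0, 0, 0, 0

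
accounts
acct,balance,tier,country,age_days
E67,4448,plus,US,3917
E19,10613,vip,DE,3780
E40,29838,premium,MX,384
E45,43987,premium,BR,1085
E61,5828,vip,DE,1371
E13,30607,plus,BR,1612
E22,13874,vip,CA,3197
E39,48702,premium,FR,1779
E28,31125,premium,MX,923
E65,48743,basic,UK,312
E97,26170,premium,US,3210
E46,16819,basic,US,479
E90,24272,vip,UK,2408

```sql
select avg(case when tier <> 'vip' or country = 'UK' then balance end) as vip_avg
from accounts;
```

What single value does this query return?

acct=E67: ✓ → 4448
acct=E19: ✗
acct=E40: ✓ → 29838
acct=E45: ✓ → 43987
acct=E61: ✗
acct=E13: ✓ → 30607
acct=E22: ✗
acct=E39: ✓ → 48702
acct=E28: ✓ → 31125
acct=E65: ✓ → 48743
acct=E97: ✓ → 26170
acct=E46: ✓ → 16819
acct=E90: ✓ → 24272
vip_avg = (4448 + 29838 + 43987 + 30607 + 48702 + 31125 + 48743 + 26170 + 16819 + 24272) / 10 = 30471.1

30471.1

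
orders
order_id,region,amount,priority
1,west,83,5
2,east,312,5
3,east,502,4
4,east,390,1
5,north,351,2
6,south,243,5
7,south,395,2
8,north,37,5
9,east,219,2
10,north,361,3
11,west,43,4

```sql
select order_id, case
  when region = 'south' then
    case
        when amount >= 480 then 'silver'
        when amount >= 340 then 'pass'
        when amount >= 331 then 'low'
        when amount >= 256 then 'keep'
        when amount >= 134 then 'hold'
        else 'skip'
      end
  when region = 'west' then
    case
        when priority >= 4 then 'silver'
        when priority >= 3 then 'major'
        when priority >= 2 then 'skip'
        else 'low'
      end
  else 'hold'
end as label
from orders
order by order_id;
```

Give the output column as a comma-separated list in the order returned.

silver, hold, hold, hold, hold, hold, pass, hold, hold, hold, silver

order_id=1: region='west' → inner[priority >= 4] → silver
order_id=2: region='east' → outer ELSE → hold
order_id=3: region='east' → outer ELSE → hold
order_id=4: region='east' → outer ELSE → hold
order_id=5: region='north' → outer ELSE → hold
order_id=6: region='south' → inner[amount >= 134] → hold
order_id=7: region='south' → inner[amount >= 340] → pass
order_id=8: region='north' → outer ELSE → hold
order_id=9: region='east' → outer ELSE → hold
order_id=10: region='north' → outer ELSE → hold
order_id=11: region='west' → inner[priority >= 4] → silver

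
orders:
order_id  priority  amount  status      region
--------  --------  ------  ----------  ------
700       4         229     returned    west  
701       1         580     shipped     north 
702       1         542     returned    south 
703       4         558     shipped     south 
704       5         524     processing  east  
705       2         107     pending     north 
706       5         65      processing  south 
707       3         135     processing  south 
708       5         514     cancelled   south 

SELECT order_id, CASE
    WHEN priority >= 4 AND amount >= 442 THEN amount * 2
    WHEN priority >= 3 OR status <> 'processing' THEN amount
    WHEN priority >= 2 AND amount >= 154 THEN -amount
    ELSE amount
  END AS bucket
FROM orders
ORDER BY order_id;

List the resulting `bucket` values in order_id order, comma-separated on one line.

229, 580, 542, 1116, 1048, 107, 65, 135, 1028

order_id=700: priority >= 3 OR status <> 'processing' → 229
order_id=701: priority >= 3 OR status <> 'processing' → 580
order_id=702: priority >= 3 OR status <> 'processing' → 542
order_id=703: priority >= 4 AND amount >= 442 → 1116
order_id=704: priority >= 4 AND amount >= 442 → 1048
order_id=705: priority >= 3 OR status <> 'processing' → 107
order_id=706: priority >= 3 OR status <> 'processing' → 65
order_id=707: priority >= 3 OR status <> 'processing' → 135
order_id=708: priority >= 4 AND amount >= 442 → 1028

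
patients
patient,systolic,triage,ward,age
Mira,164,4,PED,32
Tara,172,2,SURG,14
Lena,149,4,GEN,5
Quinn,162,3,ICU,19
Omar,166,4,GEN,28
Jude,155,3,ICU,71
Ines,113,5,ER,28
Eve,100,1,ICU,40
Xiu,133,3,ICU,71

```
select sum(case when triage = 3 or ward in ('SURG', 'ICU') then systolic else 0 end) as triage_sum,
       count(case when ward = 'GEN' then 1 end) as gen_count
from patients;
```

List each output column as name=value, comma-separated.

[triage_sum: triage = 3 or ward in ('SURG', 'ICU')]
patient=Mira: ✗
patient=Tara: ✓ → 172
patient=Lena: ✗
patient=Quinn: ✓ → 162
patient=Omar: ✗
patient=Jude: ✓ → 155
patient=Ines: ✗
patient=Eve: ✓ → 100
patient=Xiu: ✓ → 133
triage_sum = 172 + 162 + 155 + 100 + 133 = 722
—
[gen_count: ward = 'GEN']
patient=Mira: ✗
patient=Tara: ✗
patient=Lena: ✓ → 1
patient=Quinn: ✗
patient=Omar: ✓ → 1
patient=Jude: ✗
patient=Ines: ✗
patient=Eve: ✗
patient=Xiu: ✗
gen_count = COUNT(1, 1) = 2

triage_sum=722, gen_count=2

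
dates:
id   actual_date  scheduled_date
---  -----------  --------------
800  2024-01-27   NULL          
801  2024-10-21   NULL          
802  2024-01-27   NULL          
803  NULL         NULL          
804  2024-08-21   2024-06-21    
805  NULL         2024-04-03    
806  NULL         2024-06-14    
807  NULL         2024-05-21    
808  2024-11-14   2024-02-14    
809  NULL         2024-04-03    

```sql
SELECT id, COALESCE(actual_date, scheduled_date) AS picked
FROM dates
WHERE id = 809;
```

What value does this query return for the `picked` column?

id = 809: actual_date=NULL, scheduled_date=2024-04-03.
actual_date=NULL, scheduled_date=2024-04-03 → 2024-04-03

2024-04-03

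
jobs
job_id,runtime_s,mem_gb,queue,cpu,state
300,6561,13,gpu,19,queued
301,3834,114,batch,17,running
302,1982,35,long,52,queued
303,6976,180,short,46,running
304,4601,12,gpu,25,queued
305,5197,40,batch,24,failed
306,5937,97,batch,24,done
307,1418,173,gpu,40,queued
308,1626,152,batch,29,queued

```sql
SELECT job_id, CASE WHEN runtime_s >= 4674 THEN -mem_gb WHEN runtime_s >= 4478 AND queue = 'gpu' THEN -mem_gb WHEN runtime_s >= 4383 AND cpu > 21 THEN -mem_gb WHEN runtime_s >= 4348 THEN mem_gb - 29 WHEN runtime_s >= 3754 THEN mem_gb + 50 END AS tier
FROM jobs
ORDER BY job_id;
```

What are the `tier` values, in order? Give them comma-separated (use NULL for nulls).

job_id=300: runtime_s >= 4674 → -13
job_id=301: runtime_s >= 3754 → 164
job_id=302: (no match → NULL) → NULL
job_id=303: runtime_s >= 4674 → -180
job_id=304: runtime_s >= 4478 AND queue = 'gpu' → -12
job_id=305: runtime_s >= 4674 → -40
job_id=306: runtime_s >= 4674 → -97
job_id=307: (no match → NULL) → NULL
job_id=308: (no match → NULL) → NULL

-13, 164, NULL, -180, -12, -40, -97, NULL, NULL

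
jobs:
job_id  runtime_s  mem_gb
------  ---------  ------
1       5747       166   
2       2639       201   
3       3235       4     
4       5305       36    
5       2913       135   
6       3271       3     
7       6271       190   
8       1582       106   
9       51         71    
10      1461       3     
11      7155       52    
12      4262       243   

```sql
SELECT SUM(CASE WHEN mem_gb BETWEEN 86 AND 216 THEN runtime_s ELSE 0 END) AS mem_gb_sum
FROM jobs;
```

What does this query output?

19152

job_id=1: ✓ → 5747
job_id=2: ✓ → 2639
job_id=3: ✗
job_id=4: ✗
job_id=5: ✓ → 2913
job_id=6: ✗
job_id=7: ✓ → 6271
job_id=8: ✓ → 1582
job_id=9: ✗
job_id=10: ✗
job_id=11: ✗
job_id=12: ✗
mem_gb_sum = 5747 + 2639 + 2913 + 6271 + 1582 = 19152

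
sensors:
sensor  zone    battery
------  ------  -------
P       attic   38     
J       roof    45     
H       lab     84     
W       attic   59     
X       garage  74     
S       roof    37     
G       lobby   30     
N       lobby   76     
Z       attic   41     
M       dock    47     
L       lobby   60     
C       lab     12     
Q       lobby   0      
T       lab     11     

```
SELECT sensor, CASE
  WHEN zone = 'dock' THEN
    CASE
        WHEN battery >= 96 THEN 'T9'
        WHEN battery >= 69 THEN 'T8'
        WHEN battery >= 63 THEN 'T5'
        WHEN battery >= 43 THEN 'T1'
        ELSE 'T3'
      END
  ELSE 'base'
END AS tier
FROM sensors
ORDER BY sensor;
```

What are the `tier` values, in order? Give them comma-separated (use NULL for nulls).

sensor=C: zone='lab' → outer ELSE → base
sensor=G: zone='lobby' → outer ELSE → base
sensor=H: zone='lab' → outer ELSE → base
sensor=J: zone='roof' → outer ELSE → base
sensor=L: zone='lobby' → outer ELSE → base
sensor=M: zone='dock' → inner[battery >= 43] → T1
sensor=N: zone='lobby' → outer ELSE → base
sensor=P: zone='attic' → outer ELSE → base
sensor=Q: zone='lobby' → outer ELSE → base
sensor=S: zone='roof' → outer ELSE → base
sensor=T: zone='lab' → outer ELSE → base
sensor=W: zone='attic' → outer ELSE → base
sensor=X: zone='garage' → outer ELSE → base
sensor=Z: zone='attic' → outer ELSE → base

base, base, base, base, base, T1, base, base, base, base, base, base, base, base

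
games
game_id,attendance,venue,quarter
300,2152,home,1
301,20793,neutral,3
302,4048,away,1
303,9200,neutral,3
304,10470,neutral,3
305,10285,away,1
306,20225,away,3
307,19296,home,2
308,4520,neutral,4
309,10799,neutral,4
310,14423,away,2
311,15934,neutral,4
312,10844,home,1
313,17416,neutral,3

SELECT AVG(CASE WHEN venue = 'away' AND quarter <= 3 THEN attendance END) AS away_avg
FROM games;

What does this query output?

game_id=300: ✗
game_id=301: ✗
game_id=302: ✓ → 4048
game_id=303: ✗
game_id=304: ✗
game_id=305: ✓ → 10285
game_id=306: ✓ → 20225
game_id=307: ✗
game_id=308: ✗
game_id=309: ✗
game_id=310: ✓ → 14423
game_id=311: ✗
game_id=312: ✗
game_id=313: ✗
away_avg = (4048 + 10285 + 20225 + 14423) / 4 = 12245.25

12245.25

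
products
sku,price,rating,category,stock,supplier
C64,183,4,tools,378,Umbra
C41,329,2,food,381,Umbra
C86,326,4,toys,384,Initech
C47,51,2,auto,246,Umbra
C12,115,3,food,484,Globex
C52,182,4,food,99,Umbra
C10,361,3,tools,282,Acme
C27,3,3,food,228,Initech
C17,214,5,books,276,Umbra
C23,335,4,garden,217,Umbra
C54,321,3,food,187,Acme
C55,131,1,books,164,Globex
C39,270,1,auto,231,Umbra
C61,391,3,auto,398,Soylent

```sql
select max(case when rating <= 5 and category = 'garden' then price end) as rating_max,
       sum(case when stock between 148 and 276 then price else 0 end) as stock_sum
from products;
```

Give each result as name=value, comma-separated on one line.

rating_max=335, stock_sum=1325

[rating_max: rating <= 5 and category = 'garden']
sku=C64: ✗
sku=C41: ✗
sku=C86: ✗
sku=C47: ✗
sku=C12: ✗
sku=C52: ✗
sku=C10: ✗
sku=C27: ✗
sku=C17: ✗
sku=C23: ✓ → 335
sku=C54: ✗
sku=C55: ✗
sku=C39: ✗
sku=C61: ✗
rating_max = MAX(335) = 335
—
[stock_sum: stock between 148 and 276]
sku=C64: ✗
sku=C41: ✗
sku=C86: ✗
sku=C47: ✓ → 51
sku=C12: ✗
sku=C52: ✗
sku=C10: ✗
sku=C27: ✓ → 3
sku=C17: ✓ → 214
sku=C23: ✓ → 335
sku=C54: ✓ → 321
sku=C55: ✓ → 131
sku=C39: ✓ → 270
sku=C61: ✗
stock_sum = 51 + 3 + 214 + 335 + 321 + 131 + 270 = 1325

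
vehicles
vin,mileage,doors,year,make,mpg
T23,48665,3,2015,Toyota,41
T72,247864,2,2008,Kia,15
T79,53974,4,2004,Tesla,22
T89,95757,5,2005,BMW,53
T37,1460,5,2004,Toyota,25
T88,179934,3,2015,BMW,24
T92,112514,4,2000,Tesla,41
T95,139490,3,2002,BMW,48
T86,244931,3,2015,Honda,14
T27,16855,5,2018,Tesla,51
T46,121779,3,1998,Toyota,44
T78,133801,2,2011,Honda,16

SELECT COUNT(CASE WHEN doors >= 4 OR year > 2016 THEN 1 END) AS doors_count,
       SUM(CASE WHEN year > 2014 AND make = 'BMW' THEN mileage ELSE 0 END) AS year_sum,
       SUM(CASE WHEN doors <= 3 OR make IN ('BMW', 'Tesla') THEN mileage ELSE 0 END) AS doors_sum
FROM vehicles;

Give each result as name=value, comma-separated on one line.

doors_count=5, year_sum=179934, doors_sum=1395564

[doors_count: doors >= 4 OR year > 2016]
vin=T23: ✗
vin=T72: ✗
vin=T79: ✓ → 1
vin=T89: ✓ → 1
vin=T37: ✓ → 1
vin=T88: ✗
vin=T92: ✓ → 1
vin=T95: ✗
vin=T86: ✗
vin=T27: ✓ → 1
vin=T46: ✗
vin=T78: ✗
doors_count = COUNT(1, 1, 1, 1, 1) = 5
—
[year_sum: year > 2014 AND make = 'BMW']
vin=T23: ✗
vin=T72: ✗
vin=T79: ✗
vin=T89: ✗
vin=T37: ✗
vin=T88: ✓ → 179934
vin=T92: ✗
vin=T95: ✗
vin=T86: ✗
vin=T27: ✗
vin=T46: ✗
vin=T78: ✗
year_sum = 179934
—
[doors_sum: doors <= 3 OR make IN ('BMW', 'Tesla')]
vin=T23: ✓ → 48665
vin=T72: ✓ → 247864
vin=T79: ✓ → 53974
vin=T89: ✓ → 95757
vin=T37: ✗
vin=T88: ✓ → 179934
vin=T92: ✓ → 112514
vin=T95: ✓ → 139490
vin=T86: ✓ → 244931
vin=T27: ✓ → 16855
vin=T46: ✓ → 121779
vin=T78: ✓ → 133801
doors_sum = 48665 + 247864 + 53974 + 95757 + 179934 + 112514 + 139490 + 244931 + 16855 + 121779 + 133801 = 1395564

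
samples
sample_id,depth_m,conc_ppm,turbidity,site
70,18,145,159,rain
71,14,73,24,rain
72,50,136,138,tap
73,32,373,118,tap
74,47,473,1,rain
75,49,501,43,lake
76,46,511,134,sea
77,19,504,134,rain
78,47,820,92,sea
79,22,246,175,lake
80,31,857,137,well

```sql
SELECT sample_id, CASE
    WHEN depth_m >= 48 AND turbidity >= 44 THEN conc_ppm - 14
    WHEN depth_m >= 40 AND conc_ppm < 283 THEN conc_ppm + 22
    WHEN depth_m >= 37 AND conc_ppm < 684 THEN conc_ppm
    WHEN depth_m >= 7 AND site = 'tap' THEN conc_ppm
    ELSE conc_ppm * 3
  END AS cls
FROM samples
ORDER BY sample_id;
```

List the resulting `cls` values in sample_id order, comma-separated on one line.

sample_id=70: ELSE → 435
sample_id=71: ELSE → 219
sample_id=72: depth_m >= 48 AND turbidity >= 44 → 122
sample_id=73: depth_m >= 7 AND site = 'tap' → 373
sample_id=74: depth_m >= 37 AND conc_ppm < 684 → 473
sample_id=75: depth_m >= 37 AND conc_ppm < 684 → 501
sample_id=76: depth_m >= 37 AND conc_ppm < 684 → 511
sample_id=77: ELSE → 1512
sample_id=78: ELSE → 2460
sample_id=79: ELSE → 738
sample_id=80: ELSE → 2571

435, 219, 122, 373, 473, 501, 511, 1512, 2460, 738, 2571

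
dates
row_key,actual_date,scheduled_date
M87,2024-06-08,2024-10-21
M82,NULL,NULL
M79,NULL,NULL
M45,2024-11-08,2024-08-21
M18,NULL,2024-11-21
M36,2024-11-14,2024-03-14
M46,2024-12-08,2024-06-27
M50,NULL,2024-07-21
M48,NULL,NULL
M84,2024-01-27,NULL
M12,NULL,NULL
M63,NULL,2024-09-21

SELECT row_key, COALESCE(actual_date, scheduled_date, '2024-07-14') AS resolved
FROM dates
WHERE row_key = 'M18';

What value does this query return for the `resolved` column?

2024-11-21

row_key = M18: actual_date=NULL, scheduled_date=2024-11-21.
actual_date=NULL, scheduled_date=2024-11-21 → 2024-11-21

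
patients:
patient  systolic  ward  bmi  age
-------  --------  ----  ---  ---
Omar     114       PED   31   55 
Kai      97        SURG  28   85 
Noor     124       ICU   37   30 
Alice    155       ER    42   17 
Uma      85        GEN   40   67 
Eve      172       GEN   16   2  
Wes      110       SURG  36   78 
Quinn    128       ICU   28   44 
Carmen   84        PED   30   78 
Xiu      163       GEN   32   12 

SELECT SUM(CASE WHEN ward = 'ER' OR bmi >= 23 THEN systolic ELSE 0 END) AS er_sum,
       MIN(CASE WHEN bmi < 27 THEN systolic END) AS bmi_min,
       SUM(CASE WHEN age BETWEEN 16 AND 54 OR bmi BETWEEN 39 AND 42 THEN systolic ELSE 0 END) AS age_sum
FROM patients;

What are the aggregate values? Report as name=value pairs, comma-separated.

er_sum=1060, bmi_min=172, age_sum=492

[er_sum: ward = 'ER' OR bmi >= 23]
patient=Omar: ✓ → 114
patient=Kai: ✓ → 97
patient=Noor: ✓ → 124
patient=Alice: ✓ → 155
patient=Uma: ✓ → 85
patient=Eve: ✗
patient=Wes: ✓ → 110
patient=Quinn: ✓ → 128
patient=Carmen: ✓ → 84
patient=Xiu: ✓ → 163
er_sum = 114 + 97 + 124 + 155 + 85 + 110 + 128 + 84 + 163 = 1060
—
[bmi_min: bmi < 27]
patient=Omar: ✗
patient=Kai: ✗
patient=Noor: ✗
patient=Alice: ✗
patient=Uma: ✗
patient=Eve: ✓ → 172
patient=Wes: ✗
patient=Quinn: ✗
patient=Carmen: ✗
patient=Xiu: ✗
bmi_min = MIN(172) = 172
—
[age_sum: age BETWEEN 16 AND 54 OR bmi BETWEEN 39 AND 42]
patient=Omar: ✗
patient=Kai: ✗
patient=Noor: ✓ → 124
patient=Alice: ✓ → 155
patient=Uma: ✓ → 85
patient=Eve: ✗
patient=Wes: ✗
patient=Quinn: ✓ → 128
patient=Carmen: ✗
patient=Xiu: ✗
age_sum = 124 + 155 + 85 + 128 = 492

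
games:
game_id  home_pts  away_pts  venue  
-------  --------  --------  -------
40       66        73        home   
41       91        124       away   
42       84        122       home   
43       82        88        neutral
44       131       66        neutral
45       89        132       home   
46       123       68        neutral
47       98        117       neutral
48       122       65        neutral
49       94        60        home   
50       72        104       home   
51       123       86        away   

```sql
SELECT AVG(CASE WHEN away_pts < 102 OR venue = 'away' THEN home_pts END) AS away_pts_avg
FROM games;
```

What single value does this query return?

104

game_id=40: ✓ → 66
game_id=41: ✓ → 91
game_id=42: ✗
game_id=43: ✓ → 82
game_id=44: ✓ → 131
game_id=45: ✗
game_id=46: ✓ → 123
game_id=47: ✗
game_id=48: ✓ → 122
game_id=49: ✓ → 94
game_id=50: ✗
game_id=51: ✓ → 123
away_pts_avg = (66 + 91 + 82 + 131 + 123 + 122 + 94 + 123) / 8 = 104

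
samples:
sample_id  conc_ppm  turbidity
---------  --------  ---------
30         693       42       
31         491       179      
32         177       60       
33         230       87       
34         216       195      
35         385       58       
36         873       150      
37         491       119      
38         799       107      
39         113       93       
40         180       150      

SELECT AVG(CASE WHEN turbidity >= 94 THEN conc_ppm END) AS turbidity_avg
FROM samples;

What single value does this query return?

sample_id=30: ✗
sample_id=31: ✓ → 491
sample_id=32: ✗
sample_id=33: ✗
sample_id=34: ✓ → 216
sample_id=35: ✗
sample_id=36: ✓ → 873
sample_id=37: ✓ → 491
sample_id=38: ✓ → 799
sample_id=39: ✗
sample_id=40: ✓ → 180
turbidity_avg = (491 + 216 + 873 + 491 + 799 + 180) / 6 = 508.3333333333

508.3333333333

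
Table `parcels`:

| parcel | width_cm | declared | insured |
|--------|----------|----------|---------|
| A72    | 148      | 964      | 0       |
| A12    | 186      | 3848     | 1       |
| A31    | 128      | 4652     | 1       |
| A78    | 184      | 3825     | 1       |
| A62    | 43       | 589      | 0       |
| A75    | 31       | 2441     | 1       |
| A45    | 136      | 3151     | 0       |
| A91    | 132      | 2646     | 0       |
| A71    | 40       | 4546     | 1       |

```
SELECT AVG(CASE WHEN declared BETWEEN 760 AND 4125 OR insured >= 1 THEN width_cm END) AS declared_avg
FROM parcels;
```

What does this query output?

123.125

parcel=A72: ✓ → 148
parcel=A12: ✓ → 186
parcel=A31: ✓ → 128
parcel=A78: ✓ → 184
parcel=A62: ✗
parcel=A75: ✓ → 31
parcel=A45: ✓ → 136
parcel=A91: ✓ → 132
parcel=A71: ✓ → 40
declared_avg = (148 + 186 + 128 + 184 + 31 + 136 + 132 + 40) / 8 = 123.125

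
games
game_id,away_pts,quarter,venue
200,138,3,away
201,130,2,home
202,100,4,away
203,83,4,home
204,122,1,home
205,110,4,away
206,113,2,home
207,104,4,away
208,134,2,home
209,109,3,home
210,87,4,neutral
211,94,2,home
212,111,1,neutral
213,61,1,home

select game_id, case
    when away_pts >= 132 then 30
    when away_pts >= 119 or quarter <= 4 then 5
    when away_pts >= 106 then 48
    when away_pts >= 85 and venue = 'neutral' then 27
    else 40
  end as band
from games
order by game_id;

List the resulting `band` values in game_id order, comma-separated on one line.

game_id=200: away_pts >= 132 → 30
game_id=201: away_pts >= 119 or quarter <= 4 → 5
game_id=202: away_pts >= 119 or quarter <= 4 → 5
game_id=203: away_pts >= 119 or quarter <= 4 → 5
game_id=204: away_pts >= 119 or quarter <= 4 → 5
game_id=205: away_pts >= 119 or quarter <= 4 → 5
game_id=206: away_pts >= 119 or quarter <= 4 → 5
game_id=207: away_pts >= 119 or quarter <= 4 → 5
game_id=208: away_pts >= 132 → 30
game_id=209: away_pts >= 119 or quarter <= 4 → 5
game_id=210: away_pts >= 119 or quarter <= 4 → 5
game_id=211: away_pts >= 119 or quarter <= 4 → 5
game_id=212: away_pts >= 119 or quarter <= 4 → 5
game_id=213: away_pts >= 119 or quarter <= 4 → 5

30, 5, 5, 5, 5, 5, 5, 5, 30, 5, 5, 5, 5, 5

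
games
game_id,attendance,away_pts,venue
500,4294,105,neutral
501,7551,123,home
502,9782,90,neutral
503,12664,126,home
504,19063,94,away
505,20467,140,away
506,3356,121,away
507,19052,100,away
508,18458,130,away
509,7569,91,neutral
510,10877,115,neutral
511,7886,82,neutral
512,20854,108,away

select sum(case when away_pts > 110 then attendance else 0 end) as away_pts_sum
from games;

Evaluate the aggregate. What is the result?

73373

game_id=500: ✗
game_id=501: ✓ → 7551
game_id=502: ✗
game_id=503: ✓ → 12664
game_id=504: ✗
game_id=505: ✓ → 20467
game_id=506: ✓ → 3356
game_id=507: ✗
game_id=508: ✓ → 18458
game_id=509: ✗
game_id=510: ✓ → 10877
game_id=511: ✗
game_id=512: ✗
away_pts_sum = 7551 + 12664 + 20467 + 3356 + 18458 + 10877 = 73373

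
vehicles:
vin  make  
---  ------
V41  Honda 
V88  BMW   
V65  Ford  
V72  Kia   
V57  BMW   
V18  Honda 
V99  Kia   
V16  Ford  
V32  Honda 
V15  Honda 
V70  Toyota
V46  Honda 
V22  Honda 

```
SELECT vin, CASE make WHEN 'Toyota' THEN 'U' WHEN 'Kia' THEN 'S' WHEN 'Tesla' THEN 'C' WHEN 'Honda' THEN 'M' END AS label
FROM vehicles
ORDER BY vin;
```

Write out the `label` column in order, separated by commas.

M, NULL, M, M, M, M, M, NULL, NULL, U, S, NULL, S

vin=V15: make='Honda' → M
vin=V16: (no match → NULL) → NULL
vin=V18: make='Honda' → M
vin=V22: make='Honda' → M
vin=V32: make='Honda' → M
vin=V41: make='Honda' → M
vin=V46: make='Honda' → M
vin=V57: (no match → NULL) → NULL
vin=V65: (no match → NULL) → NULL
vin=V70: make='Toyota' → U
vin=V72: make='Kia' → S
vin=V88: (no match → NULL) → NULL
vin=V99: make='Kia' → S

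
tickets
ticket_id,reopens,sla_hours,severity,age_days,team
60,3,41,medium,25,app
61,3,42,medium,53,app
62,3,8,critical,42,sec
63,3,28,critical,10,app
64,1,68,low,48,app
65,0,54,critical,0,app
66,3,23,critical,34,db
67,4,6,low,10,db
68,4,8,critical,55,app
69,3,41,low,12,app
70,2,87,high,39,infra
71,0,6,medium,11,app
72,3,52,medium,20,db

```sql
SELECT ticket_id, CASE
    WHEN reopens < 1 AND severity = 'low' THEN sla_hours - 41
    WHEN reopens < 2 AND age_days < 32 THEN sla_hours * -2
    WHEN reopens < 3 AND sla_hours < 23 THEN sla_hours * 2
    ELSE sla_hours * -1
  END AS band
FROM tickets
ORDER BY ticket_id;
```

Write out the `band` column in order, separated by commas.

ticket_id=60: ELSE → -41
ticket_id=61: ELSE → -42
ticket_id=62: ELSE → -8
ticket_id=63: ELSE → -28
ticket_id=64: ELSE → -68
ticket_id=65: reopens < 2 AND age_days < 32 → -108
ticket_id=66: ELSE → -23
ticket_id=67: ELSE → -6
ticket_id=68: ELSE → -8
ticket_id=69: ELSE → -41
ticket_id=70: ELSE → -87
ticket_id=71: reopens < 2 AND age_days < 32 → -12
ticket_id=72: ELSE → -52

-41, -42, -8, -28, -68, -108, -23, -6, -8, -41, -87, -12, -52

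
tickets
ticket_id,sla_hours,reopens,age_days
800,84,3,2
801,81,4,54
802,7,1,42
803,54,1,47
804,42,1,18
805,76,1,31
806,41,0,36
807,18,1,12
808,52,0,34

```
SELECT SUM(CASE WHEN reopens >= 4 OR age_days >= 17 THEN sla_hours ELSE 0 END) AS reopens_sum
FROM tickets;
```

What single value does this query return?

ticket_id=800: ✗
ticket_id=801: ✓ → 81
ticket_id=802: ✓ → 7
ticket_id=803: ✓ → 54
ticket_id=804: ✓ → 42
ticket_id=805: ✓ → 76
ticket_id=806: ✓ → 41
ticket_id=807: ✗
ticket_id=808: ✓ → 52
reopens_sum = 81 + 7 + 54 + 42 + 76 + 41 + 52 = 353

353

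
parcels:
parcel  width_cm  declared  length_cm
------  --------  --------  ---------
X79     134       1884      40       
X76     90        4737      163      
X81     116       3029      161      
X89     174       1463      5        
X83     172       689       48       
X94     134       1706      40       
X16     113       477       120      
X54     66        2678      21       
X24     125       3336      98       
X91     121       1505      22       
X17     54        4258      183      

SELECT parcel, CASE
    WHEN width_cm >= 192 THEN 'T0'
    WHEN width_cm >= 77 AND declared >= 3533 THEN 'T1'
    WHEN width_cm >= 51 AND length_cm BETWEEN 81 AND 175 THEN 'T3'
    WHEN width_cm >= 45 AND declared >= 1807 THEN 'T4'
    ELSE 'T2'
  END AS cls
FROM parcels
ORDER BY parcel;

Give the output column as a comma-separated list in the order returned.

parcel=X16: width_cm >= 51 AND length_cm BETWEEN 81 AND 175 → T3
parcel=X17: width_cm >= 45 AND declared >= 1807 → T4
parcel=X24: width_cm >= 51 AND length_cm BETWEEN 81 AND 175 → T3
parcel=X54: width_cm >= 45 AND declared >= 1807 → T4
parcel=X76: width_cm >= 77 AND declared >= 3533 → T1
parcel=X79: width_cm >= 45 AND declared >= 1807 → T4
parcel=X81: width_cm >= 51 AND length_cm BETWEEN 81 AND 175 → T3
parcel=X83: ELSE → T2
parcel=X89: ELSE → T2
parcel=X91: ELSE → T2
parcel=X94: ELSE → T2

T3, T4, T3, T4, T1, T4, T3, T2, T2, T2, T2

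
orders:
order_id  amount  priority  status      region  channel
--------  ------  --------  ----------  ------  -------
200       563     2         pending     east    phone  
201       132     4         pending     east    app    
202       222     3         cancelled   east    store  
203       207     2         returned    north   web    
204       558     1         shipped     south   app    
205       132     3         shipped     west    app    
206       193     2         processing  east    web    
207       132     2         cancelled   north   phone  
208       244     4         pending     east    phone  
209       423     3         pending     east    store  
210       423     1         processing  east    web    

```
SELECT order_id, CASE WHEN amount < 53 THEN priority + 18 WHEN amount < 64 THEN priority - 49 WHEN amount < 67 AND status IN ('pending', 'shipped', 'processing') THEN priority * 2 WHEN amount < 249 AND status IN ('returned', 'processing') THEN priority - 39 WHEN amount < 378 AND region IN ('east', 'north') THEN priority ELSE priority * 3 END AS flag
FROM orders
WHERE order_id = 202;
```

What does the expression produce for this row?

3

order_id = 202: amount=222, priority=3, status=cancelled, region=east, channel=store.
amount < 53 → false
amount < 64 → false
amount < 67 AND status IN ('pending', 'shipped', 'processing') → false
amount < 249 AND status IN ('returned', 'processing') → false
amount < 378 AND region IN ('east', 'north') → true → 3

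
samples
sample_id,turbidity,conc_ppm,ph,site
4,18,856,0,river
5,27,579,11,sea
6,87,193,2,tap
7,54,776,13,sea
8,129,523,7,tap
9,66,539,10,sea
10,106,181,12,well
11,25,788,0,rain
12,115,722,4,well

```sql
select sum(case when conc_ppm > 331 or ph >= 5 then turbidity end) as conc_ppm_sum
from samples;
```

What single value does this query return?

sample_id=4: ✓ → 18
sample_id=5: ✓ → 27
sample_id=6: ✗
sample_id=7: ✓ → 54
sample_id=8: ✓ → 129
sample_id=9: ✓ → 66
sample_id=10: ✓ → 106
sample_id=11: ✓ → 25
sample_id=12: ✓ → 115
conc_ppm_sum = 18 + 27 + 54 + 129 + 66 + 106 + 25 + 115 = 540

540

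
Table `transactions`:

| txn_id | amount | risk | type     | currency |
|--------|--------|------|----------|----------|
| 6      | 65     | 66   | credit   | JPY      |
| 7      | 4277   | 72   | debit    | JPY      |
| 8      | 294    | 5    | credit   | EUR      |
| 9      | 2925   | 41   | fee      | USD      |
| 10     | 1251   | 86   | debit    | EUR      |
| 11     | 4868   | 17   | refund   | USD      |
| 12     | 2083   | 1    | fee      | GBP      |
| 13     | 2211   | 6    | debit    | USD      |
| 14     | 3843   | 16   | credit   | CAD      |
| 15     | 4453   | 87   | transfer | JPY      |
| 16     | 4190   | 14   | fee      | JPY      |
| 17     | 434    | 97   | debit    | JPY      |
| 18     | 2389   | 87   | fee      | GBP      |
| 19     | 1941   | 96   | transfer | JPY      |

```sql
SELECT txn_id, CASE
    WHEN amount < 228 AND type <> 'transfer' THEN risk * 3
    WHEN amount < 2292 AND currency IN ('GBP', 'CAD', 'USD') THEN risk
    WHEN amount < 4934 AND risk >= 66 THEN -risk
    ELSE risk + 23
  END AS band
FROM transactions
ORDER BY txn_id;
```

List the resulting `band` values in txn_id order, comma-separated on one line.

198, -72, 28, 64, -86, 40, 1, 6, 39, -87, 37, -97, -87, -96

txn_id=6: amount < 228 AND type <> 'transfer' → 198
txn_id=7: amount < 4934 AND risk >= 66 → -72
txn_id=8: ELSE → 28
txn_id=9: ELSE → 64
txn_id=10: amount < 4934 AND risk >= 66 → -86
txn_id=11: ELSE → 40
txn_id=12: amount < 2292 AND currency IN ('GBP', 'CAD', 'USD') → 1
txn_id=13: amount < 2292 AND currency IN ('GBP', 'CAD', 'USD') → 6
txn_id=14: ELSE → 39
txn_id=15: amount < 4934 AND risk >= 66 → -87
txn_id=16: ELSE → 37
txn_id=17: amount < 4934 AND risk >= 66 → -97
txn_id=18: amount < 4934 AND risk >= 66 → -87
txn_id=19: amount < 4934 AND risk >= 66 → -96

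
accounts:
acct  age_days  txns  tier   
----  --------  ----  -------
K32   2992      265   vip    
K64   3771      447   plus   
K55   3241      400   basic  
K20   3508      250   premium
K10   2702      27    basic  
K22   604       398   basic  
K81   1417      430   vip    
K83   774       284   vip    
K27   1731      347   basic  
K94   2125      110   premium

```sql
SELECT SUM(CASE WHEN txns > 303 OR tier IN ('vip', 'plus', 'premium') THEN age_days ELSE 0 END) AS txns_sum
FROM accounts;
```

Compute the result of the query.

20163

acct=K32: ✓ → 2992
acct=K64: ✓ → 3771
acct=K55: ✓ → 3241
acct=K20: ✓ → 3508
acct=K10: ✗
acct=K22: ✓ → 604
acct=K81: ✓ → 1417
acct=K83: ✓ → 774
acct=K27: ✓ → 1731
acct=K94: ✓ → 2125
txns_sum = 2992 + 3771 + 3241 + 3508 + 604 + 1417 + 774 + 1731 + 2125 = 20163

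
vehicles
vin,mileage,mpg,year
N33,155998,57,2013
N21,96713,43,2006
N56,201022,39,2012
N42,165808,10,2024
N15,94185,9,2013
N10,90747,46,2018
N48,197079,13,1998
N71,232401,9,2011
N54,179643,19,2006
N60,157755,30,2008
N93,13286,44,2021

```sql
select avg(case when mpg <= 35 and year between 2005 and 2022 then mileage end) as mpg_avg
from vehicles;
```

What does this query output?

165996

vin=N33: ✗
vin=N21: ✗
vin=N56: ✗
vin=N42: ✗
vin=N15: ✓ → 94185
vin=N10: ✗
vin=N48: ✗
vin=N71: ✓ → 232401
vin=N54: ✓ → 179643
vin=N60: ✓ → 157755
vin=N93: ✗
mpg_avg = (94185 + 232401 + 179643 + 157755) / 4 = 165996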